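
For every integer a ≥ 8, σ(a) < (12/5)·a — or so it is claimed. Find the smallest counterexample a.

Check each integer a ≥ 8 in order until the claim fails.
The first 16 eligible values, up to a = 23, all satisfy the conclusion.
a = 24: σ(24) = 60; 60 ≥ 288/5.

a = 24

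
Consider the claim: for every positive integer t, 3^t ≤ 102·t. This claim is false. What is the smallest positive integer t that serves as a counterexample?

t = 6

A counterexample is any positive integer t such that 3^t > 102·t; we check each in order.
t = 1: 3^t = 3 and 102·t = 102, so 3 ≤ 102.
t = 2: 3^t = 9 and 102·t = 204, so 9 ≤ 204.
t = 3: 3^t = 27 and 102·t = 306, so 27 ≤ 306.
t = 4: 3^t = 81 and 102·t = 408, so 81 ≤ 408.
t = 5: 3^t = 243 and 102·t = 510, so 243 ≤ 510.
t = 6: 3^t = 729 and 102·t = 612, so 729 > 612.
Hence t = 6 is a counterexample.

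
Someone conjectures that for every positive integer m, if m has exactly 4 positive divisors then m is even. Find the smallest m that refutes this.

m = 15

A counterexample is any positive integer m such that m has exactly 4 positive divisors but m is odd; we check each in order.
m = 6: divisors of 6: 1, 2, 3, 6; 6 is even.
m = 8: divisors of 8: 1, 2, 4, 8; 8 is even.
m = 10: divisors of 10: 1, 2, 5, 10; 10 is even.
m = 14: divisors of 14: 1, 2, 7, 14; 14 is even.
m = 15: divisors of 15: 1, 3, 5, 15; 15 is odd.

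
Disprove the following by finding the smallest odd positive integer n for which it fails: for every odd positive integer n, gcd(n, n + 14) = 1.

A counterexample is any odd positive integer n such that gcd(n, n + 14) > 1; we check each in order.
n = 1: gcd(1, 15) = 1.
n = 3: gcd(3, 17) = 1.
n = 5: gcd(5, 19) = 1.
n = 7: gcd(7, 21) = 7.
Hence n = 7 is a counterexample.

n = 7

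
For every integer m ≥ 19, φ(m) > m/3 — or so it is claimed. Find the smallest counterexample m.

m = 24

A counterexample is any integer m ≥ 19 such that the claim fails; we check each in order.
m = 19: φ(19) = 18 and 19/3 = 19/3, so φ(19) > 19/3.
m = 20: φ(20) = 8 and 20/3 = 20/3, so φ(20) > 20/3.
m = 21: φ(21) = 12 and 21/3 = 7, so φ(21) > 21/3.
m = 22: φ(22) = 10 and 22/3 = 22/3, so φ(22) > 22/3.
m = 23: φ(23) = 22 and 23/3 = 23/3, so φ(23) > 23/3.
m = 24: φ(24) = 8 and 24/3 = 8, so φ(24) ≤ 24/3.
So m = 24 is the smallest counterexample.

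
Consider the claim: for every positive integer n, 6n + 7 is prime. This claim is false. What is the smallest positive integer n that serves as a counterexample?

We need the least positive integer n for which 6n + 7 is not prime.
n = 1: 6n + 7 = 13, prime.
n = 2: 6n + 7 = 19, prime.
n = 3: 6n + 7 = 25 = 5 × 5, composite.
Hence n = 3 is a counterexample.

n = 3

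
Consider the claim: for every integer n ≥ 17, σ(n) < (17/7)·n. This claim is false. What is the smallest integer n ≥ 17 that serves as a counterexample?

n = 24

Check each integer n ≥ 17 in order until the claim fails.
n = 17: σ(17) = 18; 18 < 289/7.
n = 18: σ(18) = 39; 39 < 306/7.
n = 19: σ(19) = 20; 20 < 323/7.
n = 20: σ(20) = 42; 42 < 340/7.
n = 21: σ(21) = 32; 32 < 51.
n = 22: σ(22) = 36; 36 < 374/7.
n = 23: σ(23) = 24; 24 < 391/7.
n = 24: σ(24) = 60; 60 ≥ 408/7.
So n = 24 is the smallest counterexample.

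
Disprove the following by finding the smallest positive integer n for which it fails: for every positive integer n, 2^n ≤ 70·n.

Check each positive integer n in order until 2^n > 70·n.
For n = 1, 2, 3, 4, 5, 6, 7, 8, 9 the conclusion holds.
n = 10: 2^n = 1024 and 70·n = 700, so 1024 > 700.

n = 10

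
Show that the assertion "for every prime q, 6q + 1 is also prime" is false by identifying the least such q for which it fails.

A counterexample is any prime q such that 6q + 1 is not prime; we check each in order.
q = 2: 6q + 1 = 13, prime.
q = 3: 6q + 1 = 19, prime.
q = 5: 6q + 1 = 31, prime.
q = 7: 6q + 1 = 43, prime.
q = 11: 6q + 1 = 67, prime.
q = 13: 6q + 1 = 79, prime.
q = 17: 6q + 1 = 103, prime.
q = 19: 6q + 1 = 115 = 5 × 23, not prime.
Hence q = 19 is a counterexample.

q = 19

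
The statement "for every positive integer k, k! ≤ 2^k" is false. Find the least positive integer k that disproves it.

k = 4

For k = 1, 2, 3 the conclusion holds.
k = 4: k! = 24 and 2^k = 16, so 24 > 16.
Thus k = 4 disproves the claim, and no smaller k works.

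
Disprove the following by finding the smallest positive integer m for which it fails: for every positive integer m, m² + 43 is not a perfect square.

m = 21

A counterexample is any positive integer m such that m² + 43 is a perfect square; we check each in order.
The first 20 eligible values, up to m = 20, all satisfy the conclusion.
m = 21: 21² + 43 = 484 = 22², a perfect square.
So m = 21 is the smallest counterexample.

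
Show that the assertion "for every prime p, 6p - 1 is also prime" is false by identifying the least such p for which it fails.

p = 11

A counterexample is any prime p such that 6p - 1 is not prime; we check each in order.
p = 2: 6p - 1 = 11, prime.
p = 3: 6p - 1 = 17, prime.
p = 5: 6p - 1 = 29, prime.
p = 7: 6p - 1 = 41, prime.
p = 11: 6p - 1 = 65 = 5 × 13, not prime.
Thus p = 11 disproves the claim, and no smaller p works.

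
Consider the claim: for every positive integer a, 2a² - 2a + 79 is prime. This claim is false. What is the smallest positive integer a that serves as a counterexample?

a = 3

For a = 1, 2 the conclusion holds.
a = 3: 2a² - 2a + 79 = 91 = 7 × 13, composite.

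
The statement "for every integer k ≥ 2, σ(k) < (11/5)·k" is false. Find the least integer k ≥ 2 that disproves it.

k = 12

The first 10 eligible values, up to k = 11, all satisfy the conclusion.
k = 12: σ(12) = 28; 28 ≥ 132/5.
Hence k = 12 is a counterexample.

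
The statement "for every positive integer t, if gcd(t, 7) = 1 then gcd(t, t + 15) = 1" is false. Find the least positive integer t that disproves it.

A counterexample is any positive integer t such that gcd(t, 7) = 1 but gcd(t, t + 15) > 1; we check each in order.
For t = 1, 2 the conclusion holds.
t = 3: gcd(3, 18) = 3.
So t = 3 is the smallest counterexample.

t = 3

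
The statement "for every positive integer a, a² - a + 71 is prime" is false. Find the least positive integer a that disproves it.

a = 3

Check each positive integer a in order until a² - a + 71 is not prime.
a = 1: a² - a + 71 = 71, prime.
a = 2: a² - a + 71 = 73, prime.
a = 3: a² - a + 71 = 77 = 7 × 11, composite.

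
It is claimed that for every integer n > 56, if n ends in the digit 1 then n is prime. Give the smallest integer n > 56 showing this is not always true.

n = 81

Check each integer n > 56 in order until n ends in the digit 1 but n is not prime.
n = 61: 61 ends in 1 and is prime.
n = 71: 71 ends in 1 and is prime.
n = 81: 81 ends in 1; 81 = 3 × 27, composite.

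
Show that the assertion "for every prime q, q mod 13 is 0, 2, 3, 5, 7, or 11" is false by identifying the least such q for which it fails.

Check each prime q in order until the claim fails.
The first 6 eligible values, up to q = 13, all satisfy the conclusion.
q = 17: 17 mod 13 = 4 — not in {0, 2, 3, 5, 7, 11}.

q = 17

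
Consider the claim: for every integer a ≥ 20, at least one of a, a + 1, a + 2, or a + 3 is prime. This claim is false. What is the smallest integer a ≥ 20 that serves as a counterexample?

We need the least integer a ≥ 20 for which a, a + 1, a + 2, a + 3 are all composite.
a = 20: 23 is prime.
a = 21: 23 is prime.
a = 22: 23 is prime.
a = 23: 23 is prime.
a = 24: 24 = 2 × 12; 25 = 5 × 5; 26 = 2 × 13; 27 = 3 × 9 — all composite.

a = 24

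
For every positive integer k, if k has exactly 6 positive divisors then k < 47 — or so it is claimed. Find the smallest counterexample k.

k = 50

k = 12: τ(12) = 6; 12 < 47.
k = 18: τ(18) = 6; 18 < 47.
k = 20: τ(20) = 6; 20 < 47.
k = 28: τ(28) = 6; 28 < 47.
k = 32: τ(32) = 6; 32 < 47.
k = 44: τ(44) = 6; 44 < 47.
k = 45: τ(45) = 6; 45 < 47.
k = 50: τ(50) = 6; 50 ≥ 47.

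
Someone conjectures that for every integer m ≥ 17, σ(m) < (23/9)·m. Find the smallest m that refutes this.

Check each integer m ≥ 17 in order until the claim fails.
For m = 17, 18, 19, 20, …, 45, 46, 47 the conclusion holds.
m = 48: σ(48) = 124; 124 ≥ 368/3.

m = 48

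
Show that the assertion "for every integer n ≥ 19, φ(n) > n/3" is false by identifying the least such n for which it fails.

A counterexample is any integer n ≥ 19 such that the claim fails; we check each in order.
For n = 19, 20, 21, 22, 23 the conclusion holds.
n = 24: φ(24) = 8 and 24/3 = 8, so φ(24) ≤ 24/3.
So n = 24 is the smallest counterexample.

n = 24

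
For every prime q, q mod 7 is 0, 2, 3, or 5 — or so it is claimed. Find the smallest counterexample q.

q = 11

Check each prime q in order until the claim fails.
The first 4 eligible values, up to q = 7, all satisfy the conclusion.
q = 11: 11 mod 7 = 4 — not in {0, 2, 3, 5}.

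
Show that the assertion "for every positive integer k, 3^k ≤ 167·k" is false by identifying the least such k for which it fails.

k = 7

We need the least positive integer k for which 3^k > 167·k.
For k = 1, 2, 3, 4, 5, 6 the conclusion holds.
k = 7: 3^k = 2187 and 167·k = 1169, so 2187 > 1169.
Thus k = 7 disproves the claim, and no smaller k works.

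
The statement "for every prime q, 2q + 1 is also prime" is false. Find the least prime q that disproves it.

q = 2: 2q + 1 = 5, prime.
q = 3: 2q + 1 = 7, prime.
q = 5: 2q + 1 = 11, prime.
q = 7: 2q + 1 = 15 = 3 × 5, not prime.
So q = 7 is the smallest counterexample.

q = 7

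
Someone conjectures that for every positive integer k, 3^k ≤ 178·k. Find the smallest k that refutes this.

A counterexample is any positive integer k such that 3^k > 178·k; we check each in order.
For k = 1, 2, 3, 4, 5, 6 the conclusion holds.
k = 7: 3^k = 2187 and 178·k = 1246, so 2187 > 1246.

k = 7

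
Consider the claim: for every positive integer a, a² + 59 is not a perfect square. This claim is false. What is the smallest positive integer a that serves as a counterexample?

The first 28 eligible values, up to a = 28, all satisfy the conclusion.
a = 29: 29² + 59 = 900 = 30², a perfect square.

a = 29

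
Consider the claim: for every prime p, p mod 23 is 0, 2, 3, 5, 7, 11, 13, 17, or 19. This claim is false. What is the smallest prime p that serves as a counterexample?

A counterexample is any prime p such that the claim fails; we check each in order.
For p = 2, 3, 5, 7, 11, 13, 17, 19, 23 the conclusion holds.
p = 29: 29 mod 23 = 6 — not in {0, 2, 3, 5, 7, 11, 13, 17, 19}.

p = 29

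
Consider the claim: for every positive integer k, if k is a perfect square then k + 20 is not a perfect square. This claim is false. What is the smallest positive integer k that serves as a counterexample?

For k = 1, 4, 9 the conclusion holds.
k = 16: 16 = 4² and 16 + 20 = 36 = 6².

k = 16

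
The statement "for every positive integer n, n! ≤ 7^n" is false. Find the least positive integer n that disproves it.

For n = 1, 2, 3, 4, …, 14, 15, 16 the conclusion holds.
n = 17: n! = 355687428096000 and 7^n = 232630513987207, so 355687428096000 > 232630513987207.
So n = 17 is the smallest counterexample.

n = 17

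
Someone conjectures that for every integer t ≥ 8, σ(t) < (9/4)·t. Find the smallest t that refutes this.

We need the least integer t ≥ 8 for which the claim fails.
The first 4 eligible values, up to t = 11, all satisfy the conclusion.
t = 12: σ(12) = 28; 28 ≥ 27.

t = 12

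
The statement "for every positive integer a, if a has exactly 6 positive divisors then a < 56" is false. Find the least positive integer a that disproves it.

For a = 12, 18, 20, 28, 32, 44, 45, 50, 52 the conclusion holds.
a = 63: τ(63) = 6; 63 ≥ 56.
Thus a = 63 disproves the claim, and no smaller a works.

a = 63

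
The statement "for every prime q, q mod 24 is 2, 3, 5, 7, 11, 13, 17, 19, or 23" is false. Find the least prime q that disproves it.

For q = 2, 3, 5, 7, …, 61, 67, 71 the conclusion holds.
q = 73: 73 mod 24 = 1 — not in {2, 3, 5, 7, 11, 13, 17, 19, 23}.
Thus q = 73 disproves the claim, and no smaller q works.

q = 73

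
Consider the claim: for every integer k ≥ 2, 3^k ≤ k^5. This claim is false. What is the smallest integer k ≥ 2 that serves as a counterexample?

k = 11

The first 9 eligible values, up to k = 10, all satisfy the conclusion.
k = 11: 3^k = 177147 and k^5 = 161051, so 177147 > 161051.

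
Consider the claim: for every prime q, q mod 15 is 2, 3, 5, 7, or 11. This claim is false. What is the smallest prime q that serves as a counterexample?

We need the least prime q for which the claim fails.
For q = 2, 3, 5, 7, 11 the conclusion holds.
q = 13: 13 mod 15 = 13 — not in {2, 3, 5, 7, 11}.
Hence q = 13 is a counterexample.

q = 13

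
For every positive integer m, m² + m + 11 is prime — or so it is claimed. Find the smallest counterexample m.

m = 10

A counterexample is any positive integer m such that m² + m + 11 is not prime; we check each in order.
For m = 1, 2, 3, 4, 5, 6, 7, 8, 9 the conclusion holds.
m = 10: m² + m + 11 = 121 = 11 × 11, composite.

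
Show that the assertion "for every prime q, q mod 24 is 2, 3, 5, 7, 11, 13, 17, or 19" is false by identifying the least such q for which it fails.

Check each prime q in order until the claim fails.
q = 2: 2 mod 24 = 2.
q = 3: 3 mod 24 = 3.
q = 5: 5 mod 24 = 5.
q = 7: 7 mod 24 = 7.
q = 11: 11 mod 24 = 11.
q = 13: 13 mod 24 = 13.
q = 17: 17 mod 24 = 17.
q = 19: 19 mod 24 = 19.
q = 23: 23 mod 24 = 23 — not in {2, 3, 5, 7, 11, 13, 17, 19}.
So q = 23 is the smallest counterexample.

q = 23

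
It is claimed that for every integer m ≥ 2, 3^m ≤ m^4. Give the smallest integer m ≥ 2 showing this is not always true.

m = 8

A counterexample is any integer m ≥ 2 such that 3^m > m^4; we check each in order.
m = 2: 3^m = 9 and m^4 = 16, so 9 ≤ 16.
m = 3: 3^m = 27 and m^4 = 81, so 27 ≤ 81.
m = 4: 3^m = 81 and m^4 = 256, so 81 ≤ 256.
m = 5: 3^m = 243 and m^4 = 625, so 243 ≤ 625.
m = 6: 3^m = 729 and m^4 = 1296, so 729 ≤ 1296.
m = 7: 3^m = 2187 and m^4 = 2401, so 2187 ≤ 2401.
m = 8: 3^m = 6561 and m^4 = 4096, so 6561 > 4096.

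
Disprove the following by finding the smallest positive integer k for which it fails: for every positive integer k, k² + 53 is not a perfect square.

k = 26

Check each positive integer k in order until k² + 53 is a perfect square.
For k = 1, 2, 3, 4, …, 23, 24, 25 the conclusion holds.
k = 26: 26² + 53 = 729 = 27², a perfect square.
So k = 26 is the smallest counterexample.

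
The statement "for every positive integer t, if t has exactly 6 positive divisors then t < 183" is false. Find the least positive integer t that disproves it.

Check each positive integer t in order until t has exactly 6 positive divisors but the claim fails.
For t = 12, 18, 20, 28, …, 171, 172, 175 the conclusion holds.
t = 188: τ(188) = 6; 188 ≥ 183.
So t = 188 is the smallest counterexample.

t = 188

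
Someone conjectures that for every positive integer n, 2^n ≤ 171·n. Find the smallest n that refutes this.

For n = 1, 2, 3, 4, 5, 6, 7, 8, 9, 10 the conclusion holds.
n = 11: 2^n = 2048 and 171·n = 1881, so 2048 > 1881.

n = 11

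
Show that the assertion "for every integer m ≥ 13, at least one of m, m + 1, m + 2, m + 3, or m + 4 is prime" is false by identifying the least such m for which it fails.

Check each integer m ≥ 13 in order until m, m + 1, m + 2, m + 3, m + 4 are all composite.
For m = 13, 14, 15, 16, …, 21, 22, 23 the conclusion holds.
m = 24: 24 = 2 × 12; 25 = 5 × 5; 26 = 2 × 13; 27 = 3 × 9; 28 = 2 × 14 — all composite.
Hence m = 24 is a counterexample.

m = 24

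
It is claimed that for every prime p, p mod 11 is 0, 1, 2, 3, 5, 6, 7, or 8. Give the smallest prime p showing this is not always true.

Check each prime p in order until the claim fails.
The first 10 eligible values, up to p = 29, all satisfy the conclusion.
p = 31: 31 mod 11 = 9 — not in {0, 1, 2, 3, 5, 6, 7, 8}.

p = 31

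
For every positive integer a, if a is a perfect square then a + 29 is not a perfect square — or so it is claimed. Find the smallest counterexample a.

a = 196

We need the least positive integer a for which a is a perfect square but a + 29 is a perfect square.
The first 13 eligible values, up to a = 169, all satisfy the conclusion.
a = 196: 196 = 14² and 196 + 29 = 225 = 15².
So a = 196 is the smallest counterexample.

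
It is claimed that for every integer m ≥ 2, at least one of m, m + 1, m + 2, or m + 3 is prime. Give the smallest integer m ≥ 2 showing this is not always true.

m = 24

We need the least integer m ≥ 2 for which m, m + 1, m + 2, m + 3 are all composite.
The first 22 eligible values, up to m = 23, all satisfy the conclusion.
m = 24: 24 = 2 × 12; 25 = 5 × 5; 26 = 2 × 13; 27 = 3 × 9 — all composite.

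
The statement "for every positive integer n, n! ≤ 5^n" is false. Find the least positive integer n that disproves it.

The first 11 eligible values, up to n = 11, all satisfy the conclusion.
n = 12: n! = 479001600 and 5^n = 244140625, so 479001600 > 244140625.

n = 12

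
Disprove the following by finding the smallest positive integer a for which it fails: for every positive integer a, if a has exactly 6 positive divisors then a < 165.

a = 171

A counterexample is any positive integer a such that a has exactly 6 positive divisors but the claim fails; we check each in order.
The first 23 eligible values, up to a = 164, all satisfy the conclusion.
a = 171: τ(171) = 6; 171 ≥ 165.
So a = 171 is the smallest counterexample.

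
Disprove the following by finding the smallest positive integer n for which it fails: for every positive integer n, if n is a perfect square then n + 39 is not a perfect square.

A counterexample is any positive integer n such that n is a perfect square but n + 39 is a perfect square; we check each in order.
For n = 1, 4, 9, 16 the conclusion holds.
n = 25: 25 = 5² and 25 + 39 = 64 = 8².

n = 25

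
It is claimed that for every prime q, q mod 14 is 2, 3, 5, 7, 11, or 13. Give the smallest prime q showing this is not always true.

A counterexample is any prime q such that the claim fails; we check each in order.
q = 2: 2 mod 14 = 2.
q = 3: 3 mod 14 = 3.
q = 5: 5 mod 14 = 5.
q = 7: 7 mod 14 = 7.
q = 11: 11 mod 14 = 11.
q = 13: 13 mod 14 = 13.
q = 17: 17 mod 14 = 3.
q = 19: 19 mod 14 = 5.
q = 23: 23 mod 14 = 9 — not in {2, 3, 5, 7, 11, 13}.

q = 23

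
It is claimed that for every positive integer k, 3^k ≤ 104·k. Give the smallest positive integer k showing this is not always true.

k = 6

A counterexample is any positive integer k such that 3^k > 104·k; we check each in order.
The first 5 eligible values, up to k = 5, all satisfy the conclusion.
k = 6: 3^k = 729 and 104·k = 624, so 729 > 624.
Thus k = 6 disproves the claim, and no smaller k works.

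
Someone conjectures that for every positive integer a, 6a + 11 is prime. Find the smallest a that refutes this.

Check each positive integer a in order until 6a + 11 is not prime.
For a = 1, 2, 3 the conclusion holds.
a = 4: 6a + 11 = 35 = 5 × 7, composite.
Hence a = 4 is a counterexample.

a = 4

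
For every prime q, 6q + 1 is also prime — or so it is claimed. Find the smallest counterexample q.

The first 7 eligible values, up to q = 17, all satisfy the conclusion.
q = 19: 6q + 1 = 115 = 5 × 23, not prime.

q = 19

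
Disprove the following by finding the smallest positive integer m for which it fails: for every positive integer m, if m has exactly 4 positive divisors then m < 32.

m = 33

Check each positive integer m in order until m has exactly 4 positive divisors but the claim fails.
The first 9 eligible values, up to m = 27, all satisfy the conclusion.
m = 33: τ(33) = 4; 33 ≥ 32.
Thus m = 33 disproves the claim, and no smaller m works.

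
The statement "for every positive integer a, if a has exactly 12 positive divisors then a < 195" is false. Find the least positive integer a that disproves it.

a = 198

We need the least positive integer a for which a has exactly 12 positive divisors but the claim fails.
For a = 60, 72, 84, 90, …, 150, 156, 160 the conclusion holds.
a = 198: τ(198) = 12; 198 ≥ 195.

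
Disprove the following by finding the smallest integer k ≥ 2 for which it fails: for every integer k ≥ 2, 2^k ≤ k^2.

k = 5

Check each integer k ≥ 2 in order until 2^k > k^2.
For k = 2, 3, 4 the conclusion holds.
k = 5: 2^k = 32 and k^2 = 25, so 32 > 25.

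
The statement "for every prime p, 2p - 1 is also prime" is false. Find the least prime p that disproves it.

p = 5

Check each prime p in order until 2p - 1 is not prime.
p = 2: 2p - 1 = 3, prime.
p = 3: 2p - 1 = 5, prime.
p = 5: 2p - 1 = 9 = 3 × 3, not prime.
Thus p = 5 disproves the claim, and no smaller p works.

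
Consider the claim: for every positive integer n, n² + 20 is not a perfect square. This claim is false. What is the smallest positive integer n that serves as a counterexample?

n = 4

Check each positive integer n in order until n² + 20 is a perfect square.
n = 1: 1² + 20 = 21, not a perfect square.
n = 2: 2² + 20 = 24, not a perfect square.
n = 3: 3² + 20 = 29, not a perfect square.
n = 4: 4² + 20 = 36 = 6², a perfect square.
Thus n = 4 disproves the claim, and no smaller n works.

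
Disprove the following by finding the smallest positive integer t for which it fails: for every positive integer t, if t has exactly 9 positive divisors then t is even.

For t = 36, 100, 196 the conclusion holds.
t = 225: divisors of 225: 9 divisors; 225 is odd.

t = 225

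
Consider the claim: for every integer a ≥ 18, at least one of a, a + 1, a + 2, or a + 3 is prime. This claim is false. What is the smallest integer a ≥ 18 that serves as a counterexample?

For a = 18, 19, 20, 21, 22, 23 the conclusion holds.
a = 24: 24 = 2 × 12; 25 = 5 × 5; 26 = 2 × 13; 27 = 3 × 9 — all composite.

a = 24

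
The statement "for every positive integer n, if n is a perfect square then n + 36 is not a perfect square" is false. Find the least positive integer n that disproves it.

The first 7 eligible values, up to n = 49, all satisfy the conclusion.
n = 64: 64 = 8² and 64 + 36 = 100 = 10².

n = 64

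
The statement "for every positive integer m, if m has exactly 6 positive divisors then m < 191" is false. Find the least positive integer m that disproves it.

m = 207

Check each positive integer m in order until m has exactly 6 positive divisors but the claim fails.
For m = 12, 18, 20, 28, …, 172, 175, 188 the conclusion holds.
m = 207: τ(207) = 6; 207 ≥ 191.
Hence m = 207 is a counterexample.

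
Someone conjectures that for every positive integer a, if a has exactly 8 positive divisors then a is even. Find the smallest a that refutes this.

A counterexample is any positive integer a such that a has exactly 8 positive divisors but a is odd; we check each in order.
For a = 24, 30, 40, 42, …, 88, 102, 104 the conclusion holds.
a = 105: divisors of 105: 1, 3, 5, 7, 15, 21, 35, 105; 105 is odd.

a = 105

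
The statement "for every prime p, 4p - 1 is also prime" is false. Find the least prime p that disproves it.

p = 7

We need the least prime p for which 4p - 1 is not prime.
p = 2: 4p - 1 = 7, prime.
p = 3: 4p - 1 = 11, prime.
p = 5: 4p - 1 = 19, prime.
p = 7: 4p - 1 = 27 = 3 × 9, not prime.
So p = 7 is the smallest counterexample.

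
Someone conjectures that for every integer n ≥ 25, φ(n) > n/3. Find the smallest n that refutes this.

A counterexample is any integer n ≥ 25 such that the claim fails; we check each in order.
For n = 25, 26, 27, 28, 29 the conclusion holds.
n = 30: φ(30) = 8 and 30/3 = 10, so φ(30) ≤ 30/3.

n = 30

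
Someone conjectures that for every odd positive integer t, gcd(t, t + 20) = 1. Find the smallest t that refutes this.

A counterexample is any odd positive integer t such that gcd(t, t + 20) > 1; we check each in order.
t = 1: gcd(1, 21) = 1.
t = 3: gcd(3, 23) = 1.
t = 5: gcd(5, 25) = 5.

t = 5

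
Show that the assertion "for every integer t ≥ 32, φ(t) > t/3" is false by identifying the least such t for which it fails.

We need the least integer t ≥ 32 for which the claim fails.
The first 4 eligible values, up to t = 35, all satisfy the conclusion.
t = 36: φ(36) = 12 and 36/3 = 12, so φ(36) ≤ 36/3.
So t = 36 is the smallest counterexample.

t = 36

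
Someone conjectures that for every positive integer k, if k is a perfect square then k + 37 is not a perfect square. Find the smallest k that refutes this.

Check each positive integer k in order until k is a perfect square but k + 37 is a perfect square.
The first 17 eligible values, up to k = 289, all satisfy the conclusion.
k = 324: 324 = 18² and 324 + 37 = 361 = 19².
Thus k = 324 disproves the claim, and no smaller k works.

k = 324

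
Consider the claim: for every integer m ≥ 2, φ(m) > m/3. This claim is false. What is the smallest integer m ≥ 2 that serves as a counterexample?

m = 6

A counterexample is any integer m ≥ 2 such that the claim fails; we check each in order.
For m = 2, 3, 4, 5 the conclusion holds.
m = 6: φ(6) = 2 and 6/3 = 2, so φ(6) ≤ 6/3.
Thus m = 6 disproves the claim, and no smaller m works.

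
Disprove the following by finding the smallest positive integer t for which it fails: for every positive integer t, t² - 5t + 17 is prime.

t = 13

We need the least positive integer t for which t² - 5t + 17 is not prime.
For t = 1, 2, 3, 4, …, 10, 11, 12 the conclusion holds.
t = 13: t² - 5t + 17 = 121 = 11 × 11, composite.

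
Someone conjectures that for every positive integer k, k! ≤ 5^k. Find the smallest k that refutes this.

k = 12

Check each positive integer k in order until k! > 5^k.
For k = 1, 2, 3, 4, …, 9, 10, 11 the conclusion holds.
k = 12: k! = 479001600 and 5^k = 244140625, so 479001600 > 244140625.
So k = 12 is the smallest counterexample.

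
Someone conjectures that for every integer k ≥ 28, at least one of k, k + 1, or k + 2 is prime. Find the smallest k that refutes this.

k = 28: 29 is prime.
k = 29: 29 is prime.
k = 30: 31 is prime.
k = 31: 31 is prime.
k = 32: 32 = 2 × 16; 33 = 3 × 11; 34 = 2 × 17 — all composite.
Thus k = 32 disproves the claim, and no smaller k works.

k = 32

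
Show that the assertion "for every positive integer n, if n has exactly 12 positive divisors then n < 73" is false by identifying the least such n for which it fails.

n = 60: τ(60) = 12; 60 < 73.
n = 72: τ(72) = 12; 72 < 73.
n = 84: τ(84) = 12; 84 ≥ 73.

n = 84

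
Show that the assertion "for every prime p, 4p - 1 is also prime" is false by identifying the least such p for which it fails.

p = 7

A counterexample is any prime p such that 4p - 1 is not prime; we check each in order.
For p = 2, 3, 5 the conclusion holds.
p = 7: 4p - 1 = 27 = 3 × 9, not prime.
Thus p = 7 disproves the claim, and no smaller p works.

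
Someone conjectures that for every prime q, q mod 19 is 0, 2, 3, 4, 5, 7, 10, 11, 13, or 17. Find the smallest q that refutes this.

The first 10 eligible values, up to q = 29, all satisfy the conclusion.
q = 31: 31 mod 19 = 12 — not in {0, 2, 3, 4, 5, 7, 10, 11, 13, 17}.
Thus q = 31 disproves the claim, and no smaller q works.

q = 31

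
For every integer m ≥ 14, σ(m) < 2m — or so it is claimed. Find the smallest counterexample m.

A counterexample is any integer m ≥ 14 such that the claim fails; we check each in order.
m = 14: σ(14) = 24; 24 < 28.
m = 15: σ(15) = 24; 24 < 30.
m = 16: σ(16) = 31; 31 < 32.
m = 17: σ(17) = 18; 18 < 34.
m = 18: σ(18) = 39; 39 ≥ 36.

m = 18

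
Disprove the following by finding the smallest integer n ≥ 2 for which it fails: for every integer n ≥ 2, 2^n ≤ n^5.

n = 23

Check each integer n ≥ 2 in order until 2^n > n^5.
For n = 2, 3, 4, 5, …, 20, 21, 22 the conclusion holds.
n = 23: 2^n = 8388608 and n^5 = 6436343, so 8388608 > 6436343.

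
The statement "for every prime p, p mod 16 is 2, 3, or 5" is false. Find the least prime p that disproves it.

p = 7

A counterexample is any prime p such that the claim fails; we check each in order.
p = 2: 2 mod 16 = 2.
p = 3: 3 mod 16 = 3.
p = 5: 5 mod 16 = 5.
p = 7: 7 mod 16 = 7 — not in {2, 3, 5}.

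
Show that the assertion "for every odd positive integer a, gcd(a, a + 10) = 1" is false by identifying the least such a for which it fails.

We need the least odd positive integer a for which gcd(a, a + 10) > 1.
a = 1: gcd(1, 11) = 1.
a = 3: gcd(3, 13) = 1.
a = 5: gcd(5, 15) = 5.
So a = 5 is the smallest counterexample.

a = 5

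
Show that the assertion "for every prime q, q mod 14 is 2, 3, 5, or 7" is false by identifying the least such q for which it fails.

A counterexample is any prime q such that the claim fails; we check each in order.
For q = 2, 3, 5, 7 the conclusion holds.
q = 11: 11 mod 14 = 11 — not in {2, 3, 5, 7}.

q = 11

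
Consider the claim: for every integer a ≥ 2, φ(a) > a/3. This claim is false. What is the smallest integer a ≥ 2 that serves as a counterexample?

For a = 2, 3, 4, 5 the conclusion holds.
a = 6: φ(6) = 2 and 6/3 = 2, so φ(6) ≤ 6/3.
Thus a = 6 disproves the claim, and no smaller a works.

a = 6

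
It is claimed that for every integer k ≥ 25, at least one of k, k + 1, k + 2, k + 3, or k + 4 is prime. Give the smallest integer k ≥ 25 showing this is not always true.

k = 32

A counterexample is any integer k ≥ 25 such that k, k + 1, k + 2, k + 3, k + 4 are all composite; we check each in order.
For k = 25, 26, 27, 28, 29, 30, 31 the conclusion holds.
k = 32: 32 = 2 × 16; 33 = 3 × 11; 34 = 2 × 17; 35 = 5 × 7; 36 = 2 × 18 — all composite.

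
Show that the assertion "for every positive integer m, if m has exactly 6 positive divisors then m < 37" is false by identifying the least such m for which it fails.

m = 44

Check each positive integer m in order until m has exactly 6 positive divisors but the claim fails.
m = 12: τ(12) = 6; 12 < 37.
m = 18: τ(18) = 6; 18 < 37.
m = 20: τ(20) = 6; 20 < 37.
m = 28: τ(28) = 6; 28 < 37.
m = 32: τ(32) = 6; 32 < 37.
m = 44: τ(44) = 6; 44 ≥ 37.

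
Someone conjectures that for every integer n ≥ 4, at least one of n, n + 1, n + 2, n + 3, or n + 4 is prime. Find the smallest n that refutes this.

n = 24

Check each integer n ≥ 4 in order until n, n + 1, n + 2, n + 3, n + 4 are all composite.
For n = 4, 5, 6, 7, …, 21, 22, 23 the conclusion holds.
n = 24: 24 = 2 × 12; 25 = 5 × 5; 26 = 2 × 13; 27 = 3 × 9; 28 = 2 × 14 — all composite.
Thus n = 24 disproves the claim, and no smaller n works.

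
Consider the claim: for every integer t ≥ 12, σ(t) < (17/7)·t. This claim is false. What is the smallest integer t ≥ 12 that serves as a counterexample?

For t = 12, 13, 14, 15, …, 21, 22, 23 the conclusion holds.
t = 24: σ(24) = 60; 60 ≥ 408/7.

t = 24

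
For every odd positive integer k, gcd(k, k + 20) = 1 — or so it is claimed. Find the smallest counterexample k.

k = 1: gcd(1, 21) = 1.
k = 3: gcd(3, 23) = 1.
k = 5: gcd(5, 25) = 5.

k = 5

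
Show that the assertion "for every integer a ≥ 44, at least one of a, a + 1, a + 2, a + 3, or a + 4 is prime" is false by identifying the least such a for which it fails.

For a = 44, 45, 46, 47 the conclusion holds.
a = 48: 48 = 2 × 24; 49 = 7 × 7; 50 = 2 × 25; 51 = 3 × 17; 52 = 2 × 26 — all composite.
So a = 48 is the smallest counterexample.

a = 48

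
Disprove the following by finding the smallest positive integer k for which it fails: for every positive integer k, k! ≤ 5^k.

A counterexample is any positive integer k such that k! > 5^k; we check each in order.
The first 11 eligible values, up to k = 11, all satisfy the conclusion.
k = 12: k! = 479001600 and 5^k = 244140625, so 479001600 > 244140625.
Thus k = 12 disproves the claim, and no smaller k works.

k = 12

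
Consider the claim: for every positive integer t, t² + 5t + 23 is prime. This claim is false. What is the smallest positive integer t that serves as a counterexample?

Check each positive integer t in order until t² + 5t + 23 is not prime.
For t = 1, 2, 3, 4, …, 11, 12, 13 the conclusion holds.
t = 14: t² + 5t + 23 = 289 = 17 × 17, composite.

t = 14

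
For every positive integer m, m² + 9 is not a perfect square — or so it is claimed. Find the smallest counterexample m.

We need the least positive integer m for which m² + 9 is a perfect square.
m = 1: 1² + 9 = 10, not a perfect square.
m = 2: 2² + 9 = 13, not a perfect square.
m = 3: 3² + 9 = 18, not a perfect square.
m = 4: 4² + 9 = 25 = 5², a perfect square.
Thus m = 4 disproves the claim, and no smaller m works.

m = 4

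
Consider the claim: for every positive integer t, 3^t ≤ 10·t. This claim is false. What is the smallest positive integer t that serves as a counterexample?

Check each positive integer t in order until 3^t > 10·t.
t = 1: 3^t = 3 and 10·t = 10, so 3 ≤ 10.
t = 2: 3^t = 9 and 10·t = 20, so 9 ≤ 20.
t = 3: 3^t = 27 and 10·t = 30, so 27 ≤ 30.
t = 4: 3^t = 81 and 10·t = 40, so 81 > 40.

t = 4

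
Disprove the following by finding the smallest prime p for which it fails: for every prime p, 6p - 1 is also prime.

A counterexample is any prime p such that 6p - 1 is not prime; we check each in order.
p = 2: 6p - 1 = 11, prime.
p = 3: 6p - 1 = 17, prime.
p = 5: 6p - 1 = 29, prime.
p = 7: 6p - 1 = 41, prime.
p = 11: 6p - 1 = 65 = 5 × 13, not prime.
So p = 11 is the smallest counterexample.

p = 11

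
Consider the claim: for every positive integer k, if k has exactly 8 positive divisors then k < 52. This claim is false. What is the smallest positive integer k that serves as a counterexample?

k = 54

For k = 24, 30, 40, 42 the conclusion holds.
k = 54: τ(54) = 8; 54 ≥ 52.
So k = 54 is the smallest counterexample.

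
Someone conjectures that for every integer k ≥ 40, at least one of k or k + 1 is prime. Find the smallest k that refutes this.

For k = 40, 41, 42, 43 the conclusion holds.
k = 44: 44 = 2 × 22; 45 = 3 × 15 — both composite.
So k = 44 is the smallest counterexample.

k = 44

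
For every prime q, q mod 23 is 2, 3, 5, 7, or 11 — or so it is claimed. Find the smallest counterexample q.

q = 2: 2 mod 23 = 2.
q = 3: 3 mod 23 = 3.
q = 5: 5 mod 23 = 5.
q = 7: 7 mod 23 = 7.
q = 11: 11 mod 23 = 11.
q = 13: 13 mod 23 = 13 — not in {2, 3, 5, 7, 11}.
Thus q = 13 disproves the claim, and no smaller q works.

q = 13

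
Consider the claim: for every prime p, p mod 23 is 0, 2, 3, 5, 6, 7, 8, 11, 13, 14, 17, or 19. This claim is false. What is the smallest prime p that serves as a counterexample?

A counterexample is any prime p such that the claim fails; we check each in order.
For p = 2, 3, 5, 7, …, 29, 31, 37 the conclusion holds.
p = 41: 41 mod 23 = 18 — not in {0, 2, 3, 5, 6, 7, 8, 11, 13, 14, 17, 19}.

p = 41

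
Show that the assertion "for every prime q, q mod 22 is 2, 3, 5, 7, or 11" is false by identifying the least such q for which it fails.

We need the least prime q for which the claim fails.
The first 5 eligible values, up to q = 11, all satisfy the conclusion.
q = 13: 13 mod 22 = 13 — not in {2, 3, 5, 7, 11}.

q = 13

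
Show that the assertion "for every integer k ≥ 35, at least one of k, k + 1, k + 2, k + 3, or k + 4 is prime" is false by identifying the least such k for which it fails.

k = 48

For k = 35, 36, 37, 38, …, 45, 46, 47 the conclusion holds.
k = 48: 48 = 2 × 24; 49 = 7 × 7; 50 = 2 × 25; 51 = 3 × 17; 52 = 2 × 26 — all composite.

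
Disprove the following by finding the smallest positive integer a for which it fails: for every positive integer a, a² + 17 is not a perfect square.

We need the least positive integer a for which a² + 17 is a perfect square.
a = 1: 1² + 17 = 18, not a perfect square.
a = 2: 2² + 17 = 21, not a perfect square.
a = 3: 3² + 17 = 26, not a perfect square.
a = 4: 4² + 17 = 33, not a perfect square.
a = 5: 5² + 17 = 42, not a perfect square.
a = 6: 6² + 17 = 53, not a perfect square.
a = 7: 7² + 17 = 66, not a perfect square.
a = 8: 8² + 17 = 81 = 9², a perfect square.
Hence a = 8 is a counterexample.

a = 8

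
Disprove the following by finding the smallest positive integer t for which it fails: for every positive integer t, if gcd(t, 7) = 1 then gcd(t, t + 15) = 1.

A counterexample is any positive integer t such that gcd(t, 7) = 1 but gcd(t, t + 15) > 1; we check each in order.
t = 1: gcd(1, 16) = 1.
t = 2: gcd(2, 17) = 1.
t = 3: gcd(3, 18) = 3.
Hence t = 3 is a counterexample.

t = 3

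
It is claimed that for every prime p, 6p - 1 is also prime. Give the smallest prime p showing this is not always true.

p = 11

A counterexample is any prime p such that 6p - 1 is not prime; we check each in order.
p = 2: 6p - 1 = 11, prime.
p = 3: 6p - 1 = 17, prime.
p = 5: 6p - 1 = 29, prime.
p = 7: 6p - 1 = 41, prime.
p = 11: 6p - 1 = 65 = 5 × 13, not prime.
Hence p = 11 is a counterexample.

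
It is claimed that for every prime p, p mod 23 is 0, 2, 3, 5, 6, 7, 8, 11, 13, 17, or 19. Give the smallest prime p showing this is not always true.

p = 37

Check each prime p in order until the claim fails.
For p = 2, 3, 5, 7, …, 23, 29, 31 the conclusion holds.
p = 37: 37 mod 23 = 14 — not in {0, 2, 3, 5, 6, 7, 8, 11, 13, 17, 19}.
So p = 37 is the smallest counterexample.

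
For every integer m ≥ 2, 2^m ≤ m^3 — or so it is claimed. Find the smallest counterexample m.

A counterexample is any integer m ≥ 2 such that 2^m > m^3; we check each in order.
The first 8 eligible values, up to m = 9, all satisfy the conclusion.
m = 10: 2^m = 1024 and m^3 = 1000, so 1024 > 1000.

m = 10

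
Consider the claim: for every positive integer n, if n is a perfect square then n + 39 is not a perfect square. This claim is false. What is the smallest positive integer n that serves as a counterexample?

n = 25

A counterexample is any positive integer n such that n is a perfect square but n + 39 is a perfect square; we check each in order.
n = 1: 1 + 39 = 40, not a perfect square.
n = 4: 4 + 39 = 43, not a perfect square.
n = 9: 9 + 39 = 48, not a perfect square.
n = 16: 16 + 39 = 55, not a perfect square.
n = 25: 25 = 5² and 25 + 39 = 64 = 8².
Hence n = 25 is a counterexample.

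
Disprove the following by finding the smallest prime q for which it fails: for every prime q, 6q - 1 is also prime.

q = 11

The first 4 eligible values, up to q = 7, all satisfy the conclusion.
q = 11: 6q - 1 = 65 = 5 × 13, not prime.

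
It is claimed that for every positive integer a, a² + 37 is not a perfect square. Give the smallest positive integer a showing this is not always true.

We need the least positive integer a for which a² + 37 is a perfect square.
For a = 1, 2, 3, 4, …, 15, 16, 17 the conclusion holds.
a = 18: 18² + 37 = 361 = 19², a perfect square.

a = 18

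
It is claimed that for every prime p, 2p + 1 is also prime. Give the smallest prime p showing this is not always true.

We need the least prime p for which 2p + 1 is not prime.
p = 2: 2p + 1 = 5, prime.
p = 3: 2p + 1 = 7, prime.
p = 5: 2p + 1 = 11, prime.
p = 7: 2p + 1 = 15 = 3 × 5, not prime.
Thus p = 7 disproves the claim, and no smaller p works.

p = 7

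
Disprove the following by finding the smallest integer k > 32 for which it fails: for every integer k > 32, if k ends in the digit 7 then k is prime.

k = 57

Check each integer k > 32 in order until k ends in the digit 7 but k is not prime.
k = 37: 37 ends in 7 and is prime.
k = 47: 47 ends in 7 and is prime.
k = 57: 57 ends in 7; 57 = 3 × 19, composite.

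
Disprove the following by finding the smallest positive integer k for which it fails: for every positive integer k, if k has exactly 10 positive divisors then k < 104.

k = 112

Check each positive integer k in order until k has exactly 10 positive divisors but the claim fails.
k = 48: τ(48) = 10; 48 < 104.
k = 80: τ(80) = 10; 80 < 104.
k = 112: τ(112) = 10; 112 ≥ 104.
Hence k = 112 is a counterexample.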